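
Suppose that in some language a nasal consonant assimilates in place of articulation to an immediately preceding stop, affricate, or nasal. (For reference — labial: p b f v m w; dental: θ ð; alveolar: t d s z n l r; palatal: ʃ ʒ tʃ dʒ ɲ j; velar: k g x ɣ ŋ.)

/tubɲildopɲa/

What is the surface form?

[tubmildopma]

/ɲ/ after /b/ (labial) → [m]
/ɲ/ after /p/ (labial) → [m]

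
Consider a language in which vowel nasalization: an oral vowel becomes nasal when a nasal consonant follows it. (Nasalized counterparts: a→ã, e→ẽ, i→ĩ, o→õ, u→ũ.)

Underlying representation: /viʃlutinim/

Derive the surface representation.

/i/ before nasal /n/ → [ĩ]
/i/ before nasal /m/ → [ĩ]

[viʃlutĩnĩm]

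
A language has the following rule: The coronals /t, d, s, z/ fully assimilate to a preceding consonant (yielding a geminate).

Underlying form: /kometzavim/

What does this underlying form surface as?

/z/ after /t/ → [t] (total assimilation)

[komettavim]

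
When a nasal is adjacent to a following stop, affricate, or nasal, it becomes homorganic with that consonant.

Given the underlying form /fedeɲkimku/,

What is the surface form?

[fedeŋkiŋku]

/ɲ/ before /k/ (velar) → [ŋ]
/m/ before /k/ (velar) → [ŋ]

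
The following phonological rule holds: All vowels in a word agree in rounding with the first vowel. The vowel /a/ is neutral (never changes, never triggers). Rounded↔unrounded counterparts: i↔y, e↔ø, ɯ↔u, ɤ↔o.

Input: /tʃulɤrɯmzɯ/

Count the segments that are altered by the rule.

3

/ɤ/ harmonizes with /u/ ([+round]) → [o]
/ɯ/ harmonizes with /u/ ([+round]) → [u]
/ɯ/ harmonizes with /u/ ([+round]) → [u]
3 segments change.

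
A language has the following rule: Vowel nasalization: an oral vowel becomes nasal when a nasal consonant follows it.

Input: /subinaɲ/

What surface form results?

/i/ before nasal /n/ → [ĩ]
/a/ before nasal /ɲ/ → [ã]

[subĩnãɲ]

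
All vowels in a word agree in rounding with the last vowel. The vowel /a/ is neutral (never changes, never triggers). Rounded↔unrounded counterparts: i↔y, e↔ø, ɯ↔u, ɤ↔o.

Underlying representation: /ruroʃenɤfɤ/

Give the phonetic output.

/u/ harmonizes with /ɤ/ ([-round]) → [ɯ]
/o/ harmonizes with /ɤ/ ([-round]) → [ɤ]

[rɯrɤʃenɤfɤ]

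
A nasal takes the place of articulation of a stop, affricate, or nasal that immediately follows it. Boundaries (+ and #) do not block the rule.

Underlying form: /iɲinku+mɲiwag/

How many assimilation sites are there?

2

/n/ before /k/ (velar) → [ŋ]
/m/ before /ɲ/ (palatal) → [ɲ]
2 segments change.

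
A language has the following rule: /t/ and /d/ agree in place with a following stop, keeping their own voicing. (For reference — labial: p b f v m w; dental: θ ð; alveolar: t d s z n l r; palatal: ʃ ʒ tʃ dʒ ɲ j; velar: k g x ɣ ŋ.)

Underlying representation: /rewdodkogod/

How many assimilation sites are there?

/d/ before /k/ (velar) → [g]
1 segment changes.

1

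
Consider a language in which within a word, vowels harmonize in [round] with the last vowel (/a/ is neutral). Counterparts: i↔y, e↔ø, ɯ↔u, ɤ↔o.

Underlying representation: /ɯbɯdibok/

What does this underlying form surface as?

[ubudybok]

/ɯ/ harmonizes with /o/ ([+round]) → [u]
/ɯ/ harmonizes with /o/ ([+round]) → [u]
/i/ harmonizes with /o/ ([+round]) → [y]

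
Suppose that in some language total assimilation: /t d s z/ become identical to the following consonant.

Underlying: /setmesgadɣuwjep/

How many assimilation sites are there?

3

/t/ before /m/ → [m] (total assimilation)
/s/ before /g/ → [g] (total assimilation)
/d/ before /ɣ/ → [ɣ] (total assimilation)
3 segments change.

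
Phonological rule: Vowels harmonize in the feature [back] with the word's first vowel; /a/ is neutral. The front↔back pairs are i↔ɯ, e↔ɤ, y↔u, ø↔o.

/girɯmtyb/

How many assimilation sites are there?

1

/ɯ/ harmonizes with /i/ ([-back]) → [i]
1 segment changes.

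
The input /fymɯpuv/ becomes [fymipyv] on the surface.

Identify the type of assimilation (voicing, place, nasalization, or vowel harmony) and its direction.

/ɯ/→[i] /u/→[y].
Vowels agree with the first vowel, so the harmony is progressive.

vowel harmony, progressive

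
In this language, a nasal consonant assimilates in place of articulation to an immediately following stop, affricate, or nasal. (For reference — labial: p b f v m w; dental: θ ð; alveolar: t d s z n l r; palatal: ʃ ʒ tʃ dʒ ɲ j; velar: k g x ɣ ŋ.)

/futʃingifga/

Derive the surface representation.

/n/ before /g/ (velar) → [ŋ]

[futʃiŋgifga]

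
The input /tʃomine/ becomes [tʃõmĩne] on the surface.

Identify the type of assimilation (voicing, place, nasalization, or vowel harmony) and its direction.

nasalization, regressive

/o/→[õ] /i/→[ĩ].
Each target copies a feature from the following segment, so the direction is regressive.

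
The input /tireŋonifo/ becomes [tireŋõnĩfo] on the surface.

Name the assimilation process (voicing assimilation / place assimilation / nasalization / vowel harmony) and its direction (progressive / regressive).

/o/→[õ] /i/→[ĩ].
Each target copies a feature from the preceding segment, so the direction is progressive.

nasalization, progressive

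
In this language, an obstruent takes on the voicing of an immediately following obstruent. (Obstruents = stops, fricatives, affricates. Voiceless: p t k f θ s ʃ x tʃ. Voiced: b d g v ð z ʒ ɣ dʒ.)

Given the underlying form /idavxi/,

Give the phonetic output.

[idafxi]

/v/ before /x/ (voiceless) → [f]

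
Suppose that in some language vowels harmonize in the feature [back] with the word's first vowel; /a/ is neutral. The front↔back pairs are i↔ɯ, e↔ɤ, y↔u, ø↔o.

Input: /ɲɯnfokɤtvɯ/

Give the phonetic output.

[ɲɯnfokɤtvɯ]

no segment meets the rule's conditions; no change.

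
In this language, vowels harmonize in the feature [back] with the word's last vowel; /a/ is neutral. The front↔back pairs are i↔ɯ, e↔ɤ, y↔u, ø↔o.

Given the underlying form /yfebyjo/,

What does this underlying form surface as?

/y/ harmonizes with /o/ ([+back]) → [u]
/e/ harmonizes with /o/ ([+back]) → [ɤ]
/y/ harmonizes with /o/ ([+back]) → [u]

[ufɤbujo]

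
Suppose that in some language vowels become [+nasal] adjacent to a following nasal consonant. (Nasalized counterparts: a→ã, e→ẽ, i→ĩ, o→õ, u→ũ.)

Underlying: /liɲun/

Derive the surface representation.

/i/ before nasal /ɲ/ → [ĩ]
/u/ before nasal /n/ → [ũ]

[lĩɲũn]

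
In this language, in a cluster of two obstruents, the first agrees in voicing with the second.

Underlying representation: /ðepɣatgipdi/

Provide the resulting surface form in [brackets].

/p/ before /ɣ/ (voiced) → [b]
/t/ before /g/ (voiced) → [d]
/p/ before /d/ (voiced) → [b]

[ðebɣadgibdi]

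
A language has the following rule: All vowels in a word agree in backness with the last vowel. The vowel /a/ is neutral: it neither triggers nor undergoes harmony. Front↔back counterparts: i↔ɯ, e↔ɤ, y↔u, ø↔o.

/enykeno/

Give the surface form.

[ɤnukɤno]

/e/ harmonizes with /o/ ([+back]) → [ɤ]
/y/ harmonizes with /o/ ([+back]) → [u]
/e/ harmonizes with /o/ ([+back]) → [ɤ]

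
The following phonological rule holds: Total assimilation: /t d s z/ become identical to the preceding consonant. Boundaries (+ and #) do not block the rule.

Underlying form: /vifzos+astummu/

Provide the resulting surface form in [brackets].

[viffos+assummu]

/z/ after /f/ → [f] (total assimilation)
/t/ after /s/ → [s] (total assimilation)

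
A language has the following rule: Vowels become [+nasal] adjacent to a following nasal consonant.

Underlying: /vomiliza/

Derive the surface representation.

/o/ before nasal /m/ → [õ]

[võmiliza]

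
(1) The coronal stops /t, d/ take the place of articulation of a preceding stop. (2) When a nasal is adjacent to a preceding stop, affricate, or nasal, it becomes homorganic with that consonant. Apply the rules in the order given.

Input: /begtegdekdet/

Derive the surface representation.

[begkeggekget]

Rule 1: /t/ after /g/ (velar) → [k]
Rule 1: /d/ after /g/ (velar) → [g]
Rule 1: /d/ after /k/ (velar) → [g]
After rule 1: begkeggekget
Rule 2: no segment meets the rule's conditions; no change.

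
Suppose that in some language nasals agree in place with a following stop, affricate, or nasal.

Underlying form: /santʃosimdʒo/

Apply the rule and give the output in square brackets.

/n/ before /tʃ/ (palatal) → [ɲ]
/m/ before /dʒ/ (palatal) → [ɲ]

[saɲtʃosiɲdʒo]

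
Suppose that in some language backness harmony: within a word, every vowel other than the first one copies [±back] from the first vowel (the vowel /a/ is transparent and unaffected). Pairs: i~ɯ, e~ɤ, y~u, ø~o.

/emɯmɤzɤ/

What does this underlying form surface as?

/ɯ/ harmonizes with /e/ ([-back]) → [i]
/ɤ/ harmonizes with /e/ ([-back]) → [e]
/ɤ/ harmonizes with /e/ ([-back]) → [e]

[emimeze]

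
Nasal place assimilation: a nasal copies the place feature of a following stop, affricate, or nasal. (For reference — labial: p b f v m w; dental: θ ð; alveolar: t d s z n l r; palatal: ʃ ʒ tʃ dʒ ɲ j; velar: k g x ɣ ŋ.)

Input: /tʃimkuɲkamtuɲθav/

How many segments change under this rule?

/m/ before /k/ (velar) → [ŋ]
/ɲ/ before /k/ (velar) → [ŋ]
/m/ before /t/ (alveolar) → [n]
3 segments change.

3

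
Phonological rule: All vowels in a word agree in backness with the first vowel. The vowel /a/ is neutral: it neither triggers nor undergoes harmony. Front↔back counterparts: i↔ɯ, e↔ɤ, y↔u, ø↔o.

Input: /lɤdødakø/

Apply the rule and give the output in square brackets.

/ø/ harmonizes with /ɤ/ ([+back]) → [o]
/ø/ harmonizes with /ɤ/ ([+back]) → [o]

[lɤdodako]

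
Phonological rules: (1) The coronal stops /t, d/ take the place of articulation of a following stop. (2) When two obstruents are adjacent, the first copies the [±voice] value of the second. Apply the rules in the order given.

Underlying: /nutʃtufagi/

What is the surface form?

[nutʃtufagi]

Rule 1: no segment meets the rule's conditions; no change.
After rule 1: nutʃtufagi
Rule 2: no segment meets the rule's conditions; no change.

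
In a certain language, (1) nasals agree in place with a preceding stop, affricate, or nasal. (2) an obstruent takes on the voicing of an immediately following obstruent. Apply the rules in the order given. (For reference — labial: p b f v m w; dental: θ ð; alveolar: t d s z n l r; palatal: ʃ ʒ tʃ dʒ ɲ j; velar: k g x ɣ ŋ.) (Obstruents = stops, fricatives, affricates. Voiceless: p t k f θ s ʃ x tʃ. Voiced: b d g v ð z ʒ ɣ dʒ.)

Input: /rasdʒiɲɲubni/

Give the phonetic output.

[razdʒiɲɲubmi]

Rule 1: /n/ after /b/ (labial) → [m]
After rule 1: rasdʒiɲɲubmi
Rule 2: /s/ before /dʒ/ (voiced) → [z]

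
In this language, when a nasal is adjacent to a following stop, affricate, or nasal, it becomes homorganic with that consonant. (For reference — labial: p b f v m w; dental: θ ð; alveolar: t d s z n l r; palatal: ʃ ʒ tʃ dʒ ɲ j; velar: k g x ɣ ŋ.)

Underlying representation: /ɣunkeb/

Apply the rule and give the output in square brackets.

/n/ before /k/ (velar) → [ŋ]

[ɣuŋkeb]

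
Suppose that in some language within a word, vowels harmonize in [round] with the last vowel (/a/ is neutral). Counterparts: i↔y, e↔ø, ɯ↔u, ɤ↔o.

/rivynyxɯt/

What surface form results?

[rivinixɯt]

/y/ harmonizes with /ɯ/ ([-round]) → [i]
/y/ harmonizes with /ɯ/ ([-round]) → [i]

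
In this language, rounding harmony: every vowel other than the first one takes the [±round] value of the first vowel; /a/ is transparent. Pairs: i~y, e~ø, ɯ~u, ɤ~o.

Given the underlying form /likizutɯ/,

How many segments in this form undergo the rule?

1

/u/ harmonizes with /i/ ([-round]) → [ɯ]
1 segment changes.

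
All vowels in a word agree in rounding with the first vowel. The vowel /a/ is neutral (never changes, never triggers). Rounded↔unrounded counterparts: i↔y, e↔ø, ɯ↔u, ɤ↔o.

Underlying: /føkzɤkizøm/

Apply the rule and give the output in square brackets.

/ɤ/ harmonizes with /ø/ ([+round]) → [o]
/i/ harmonizes with /ø/ ([+round]) → [y]

[føkzokyzøm]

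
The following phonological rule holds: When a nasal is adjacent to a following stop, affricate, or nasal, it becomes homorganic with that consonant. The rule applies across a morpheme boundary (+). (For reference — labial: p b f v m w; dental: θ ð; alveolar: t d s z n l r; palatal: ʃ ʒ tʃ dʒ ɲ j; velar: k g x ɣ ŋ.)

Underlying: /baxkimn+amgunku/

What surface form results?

[baxkinn+aŋguŋku]

/m/ before /n/ (alveolar) → [n]
/m/ before /g/ (velar) → [ŋ]
/n/ before /k/ (velar) → [ŋ]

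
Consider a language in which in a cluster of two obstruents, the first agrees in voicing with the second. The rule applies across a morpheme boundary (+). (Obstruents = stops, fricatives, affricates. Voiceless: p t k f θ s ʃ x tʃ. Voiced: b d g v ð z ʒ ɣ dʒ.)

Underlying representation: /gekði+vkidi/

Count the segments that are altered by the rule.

/k/ before /ð/ (voiced) → [g]
/v/ before /k/ (voiceless) → [f]
2 segments change.

2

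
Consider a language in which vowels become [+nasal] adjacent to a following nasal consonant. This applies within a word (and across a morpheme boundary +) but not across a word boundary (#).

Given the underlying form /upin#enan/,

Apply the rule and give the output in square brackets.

[upĩn#ẽnãn]

/i/ before nasal /n/ → [ĩ]
/e/ before nasal /n/ → [ẽ]
/a/ before nasal /n/ → [ã]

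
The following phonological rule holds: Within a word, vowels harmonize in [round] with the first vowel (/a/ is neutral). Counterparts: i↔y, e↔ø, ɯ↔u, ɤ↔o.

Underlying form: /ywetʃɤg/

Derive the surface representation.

[ywøtʃog]

/e/ harmonizes with /y/ ([+round]) → [ø]
/ɤ/ harmonizes with /y/ ([+round]) → [o]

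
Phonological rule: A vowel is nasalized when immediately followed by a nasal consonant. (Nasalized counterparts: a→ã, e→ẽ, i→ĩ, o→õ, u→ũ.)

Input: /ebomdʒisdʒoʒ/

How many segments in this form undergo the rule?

1

/o/ before nasal /m/ → [õ]
1 segment changes.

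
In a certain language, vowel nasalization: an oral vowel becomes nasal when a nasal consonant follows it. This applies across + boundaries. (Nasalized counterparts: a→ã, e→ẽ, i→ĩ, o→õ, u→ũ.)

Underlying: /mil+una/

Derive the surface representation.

/u/ before nasal /n/ → [ũ]

[mil+ũna]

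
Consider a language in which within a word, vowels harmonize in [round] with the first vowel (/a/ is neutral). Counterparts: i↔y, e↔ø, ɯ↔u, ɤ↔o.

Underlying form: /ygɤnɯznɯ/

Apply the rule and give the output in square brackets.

[ygonuznu]

/ɤ/ harmonizes with /y/ ([+round]) → [o]
/ɯ/ harmonizes with /y/ ([+round]) → [u]
/ɯ/ harmonizes with /y/ ([+round]) → [u]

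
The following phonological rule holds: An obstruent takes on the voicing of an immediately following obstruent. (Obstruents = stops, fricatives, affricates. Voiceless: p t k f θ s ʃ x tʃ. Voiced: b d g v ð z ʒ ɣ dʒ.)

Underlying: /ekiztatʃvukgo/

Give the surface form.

/z/ before /t/ (voiceless) → [s]
/tʃ/ before /v/ (voiced) → [dʒ]
/k/ before /g/ (voiced) → [g]

[ekistadʒvuggo]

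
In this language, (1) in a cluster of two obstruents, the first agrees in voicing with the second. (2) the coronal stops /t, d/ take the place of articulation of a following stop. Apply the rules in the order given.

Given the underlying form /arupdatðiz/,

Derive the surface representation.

Rule 1: /p/ before /d/ (voiced) → [b]
Rule 1: /t/ before /ð/ (voiced) → [d]
After rule 1: arubdadðiz
Rule 2: no segment meets the rule's conditions; no change.

[arubdadðiz]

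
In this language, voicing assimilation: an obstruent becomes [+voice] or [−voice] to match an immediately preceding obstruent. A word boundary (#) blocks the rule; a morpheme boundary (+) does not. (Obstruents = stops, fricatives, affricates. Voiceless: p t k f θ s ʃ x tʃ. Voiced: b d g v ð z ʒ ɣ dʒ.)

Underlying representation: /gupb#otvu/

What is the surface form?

/b/ after /p/ (voiceless) → [p]
/v/ after /t/ (voiceless) → [f]

[gupp#otfu]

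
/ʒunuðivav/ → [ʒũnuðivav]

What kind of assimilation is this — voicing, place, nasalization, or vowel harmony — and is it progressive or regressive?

nasalization, regressive

/u/→[ũ].
Each target copies a feature from the following segment, so the direction is regressive.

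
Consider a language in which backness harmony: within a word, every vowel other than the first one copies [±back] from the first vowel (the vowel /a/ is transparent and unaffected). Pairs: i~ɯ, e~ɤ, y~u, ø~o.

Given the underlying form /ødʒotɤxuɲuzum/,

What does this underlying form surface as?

[ødʒøtexyɲyzym]

/o/ harmonizes with /ø/ ([-back]) → [ø]
/ɤ/ harmonizes with /ø/ ([-back]) → [e]
/u/ harmonizes with /ø/ ([-back]) → [y]
/u/ harmonizes with /ø/ ([-back]) → [y]
/u/ harmonizes with /ø/ ([-back]) → [y]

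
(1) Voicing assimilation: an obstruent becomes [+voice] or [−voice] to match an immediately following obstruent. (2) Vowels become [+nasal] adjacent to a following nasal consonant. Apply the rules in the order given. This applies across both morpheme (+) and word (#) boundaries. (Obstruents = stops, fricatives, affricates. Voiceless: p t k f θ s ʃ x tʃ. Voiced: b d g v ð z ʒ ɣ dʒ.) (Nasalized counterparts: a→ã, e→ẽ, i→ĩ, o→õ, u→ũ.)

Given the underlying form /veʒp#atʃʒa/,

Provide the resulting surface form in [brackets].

[veʃp#adʒʒa]

Rule 1: /ʒ/ before /p/ (voiceless) → [ʃ]
Rule 1: /tʃ/ before /ʒ/ (voiced) → [dʒ]
After rule 1: veʃp#adʒʒa
Rule 2: no segment meets the rule's conditions; no change.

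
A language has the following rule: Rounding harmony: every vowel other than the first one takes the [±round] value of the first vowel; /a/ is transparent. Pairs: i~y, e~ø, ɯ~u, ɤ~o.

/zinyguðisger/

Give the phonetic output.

[zinigɯðisger]

/y/ harmonizes with /i/ ([-round]) → [i]
/u/ harmonizes with /i/ ([-round]) → [ɯ]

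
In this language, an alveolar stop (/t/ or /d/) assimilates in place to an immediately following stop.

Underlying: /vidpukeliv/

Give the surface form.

[vibpukeliv]

/d/ before /p/ (labial) → [b]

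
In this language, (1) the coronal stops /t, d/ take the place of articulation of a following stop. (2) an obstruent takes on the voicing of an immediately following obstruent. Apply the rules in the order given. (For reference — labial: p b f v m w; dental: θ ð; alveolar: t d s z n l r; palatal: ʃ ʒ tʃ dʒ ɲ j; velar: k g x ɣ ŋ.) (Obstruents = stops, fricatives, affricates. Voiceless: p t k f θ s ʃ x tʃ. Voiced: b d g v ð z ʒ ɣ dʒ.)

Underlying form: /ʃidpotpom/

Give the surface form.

Rule 1: /d/ before /p/ (labial) → [b]
Rule 1: /t/ before /p/ (labial) → [p]
After rule 1: ʃibpoppom
Rule 2: /b/ before /p/ (voiceless) → [p]

[ʃippoppom]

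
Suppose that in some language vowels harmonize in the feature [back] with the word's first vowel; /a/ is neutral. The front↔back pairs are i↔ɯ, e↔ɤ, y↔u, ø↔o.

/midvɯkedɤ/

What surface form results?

[midvikede]

/ɯ/ harmonizes with /i/ ([-back]) → [i]
/ɤ/ harmonizes with /i/ ([-back]) → [e]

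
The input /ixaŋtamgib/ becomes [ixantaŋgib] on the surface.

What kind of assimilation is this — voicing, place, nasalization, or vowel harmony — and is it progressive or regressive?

place assimilation, regressive

/ŋ/→[n] /m/→[ŋ].
Each target copies a feature from the following segment, so the direction is regressive.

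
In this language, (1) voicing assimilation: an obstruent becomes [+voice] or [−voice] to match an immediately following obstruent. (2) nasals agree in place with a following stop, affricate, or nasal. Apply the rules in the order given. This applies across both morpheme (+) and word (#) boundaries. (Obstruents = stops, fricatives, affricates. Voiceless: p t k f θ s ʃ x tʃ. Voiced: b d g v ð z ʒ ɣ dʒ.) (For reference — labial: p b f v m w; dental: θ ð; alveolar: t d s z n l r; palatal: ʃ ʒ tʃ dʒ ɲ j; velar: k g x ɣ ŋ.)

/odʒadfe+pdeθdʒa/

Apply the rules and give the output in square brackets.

[odʒatfe+bdeðdʒa]

Rule 1: /d/ before /f/ (voiceless) → [t]
Rule 1: /p/ before /d/ (voiced) → [b]
Rule 1: /θ/ before /dʒ/ (voiced) → [ð]
After rule 1: odʒatfe+bdeðdʒa
Rule 2: no segment meets the rule's conditions; no change.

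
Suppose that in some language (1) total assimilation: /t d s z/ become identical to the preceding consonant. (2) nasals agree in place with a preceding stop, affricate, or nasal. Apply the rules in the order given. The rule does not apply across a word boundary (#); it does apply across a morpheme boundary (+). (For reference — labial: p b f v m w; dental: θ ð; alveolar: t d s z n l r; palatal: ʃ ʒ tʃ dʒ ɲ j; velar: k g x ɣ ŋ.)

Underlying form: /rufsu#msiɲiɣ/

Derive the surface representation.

Rule 1: /s/ after /f/ → [f] (total assimilation)
Rule 1: /s/ after /m/ → [m] (total assimilation)
After rule 1: ruffu#mmiɲiɣ
Rule 2: no segment meets the rule's conditions; no change.

[ruffu#mmiɲiɣ]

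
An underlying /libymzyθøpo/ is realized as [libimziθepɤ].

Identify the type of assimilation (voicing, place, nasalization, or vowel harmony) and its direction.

vowel harmony, progressive

/y/→[i] /y/→[i] /ø/→[e] /o/→[ɤ].
Vowels agree with the first vowel, so the harmony is progressive.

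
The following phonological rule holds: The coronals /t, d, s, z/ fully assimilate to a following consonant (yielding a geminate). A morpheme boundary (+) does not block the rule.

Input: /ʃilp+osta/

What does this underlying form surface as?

/s/ before /t/ → [t] (total assimilation)

[ʃilp+otta]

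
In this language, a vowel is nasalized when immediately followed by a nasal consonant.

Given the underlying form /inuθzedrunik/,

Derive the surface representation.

[ĩnuθzedrũnik]

/i/ before nasal /n/ → [ĩ]
/u/ before nasal /n/ → [ũ]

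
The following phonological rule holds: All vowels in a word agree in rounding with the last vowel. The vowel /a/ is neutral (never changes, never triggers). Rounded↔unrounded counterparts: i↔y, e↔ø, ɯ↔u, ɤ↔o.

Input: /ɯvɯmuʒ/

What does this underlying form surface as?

/ɯ/ harmonizes with /u/ ([+round]) → [u]
/ɯ/ harmonizes with /u/ ([+round]) → [u]

[uvumuʒ]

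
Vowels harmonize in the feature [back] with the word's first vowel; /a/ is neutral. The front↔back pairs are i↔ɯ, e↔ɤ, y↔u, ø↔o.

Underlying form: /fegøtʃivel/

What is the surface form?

no segment meets the rule's conditions; no change.

[fegøtʃivel]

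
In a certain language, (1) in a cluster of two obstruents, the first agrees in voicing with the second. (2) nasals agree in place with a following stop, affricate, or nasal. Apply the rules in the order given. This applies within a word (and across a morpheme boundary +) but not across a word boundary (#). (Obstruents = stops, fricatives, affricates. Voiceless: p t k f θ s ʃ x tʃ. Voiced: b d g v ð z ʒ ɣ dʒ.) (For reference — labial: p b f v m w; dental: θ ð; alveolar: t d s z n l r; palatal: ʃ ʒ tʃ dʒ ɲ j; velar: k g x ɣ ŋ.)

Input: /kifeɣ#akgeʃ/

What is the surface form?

[kifeɣ#aggeʃ]

Rule 1: /k/ before /g/ (voiced) → [g]
After rule 1: kifeɣ#aggeʃ
Rule 2: no segment meets the rule's conditions; no change.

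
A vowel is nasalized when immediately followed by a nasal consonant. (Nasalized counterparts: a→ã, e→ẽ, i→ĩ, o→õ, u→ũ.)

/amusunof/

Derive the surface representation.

/a/ before nasal /m/ → [ã]
/u/ before nasal /n/ → [ũ]

[ãmusũnof]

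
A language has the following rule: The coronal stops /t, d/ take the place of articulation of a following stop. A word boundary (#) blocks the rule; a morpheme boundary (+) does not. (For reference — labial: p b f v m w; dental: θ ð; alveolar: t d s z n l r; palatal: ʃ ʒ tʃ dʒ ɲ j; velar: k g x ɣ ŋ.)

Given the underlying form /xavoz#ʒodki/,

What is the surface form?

[xavoz#ʒogki]

/d/ before /k/ (velar) → [g]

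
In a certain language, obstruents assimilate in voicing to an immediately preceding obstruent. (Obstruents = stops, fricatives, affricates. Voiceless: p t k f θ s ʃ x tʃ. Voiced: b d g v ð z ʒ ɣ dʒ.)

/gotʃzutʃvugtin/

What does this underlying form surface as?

[gotʃsutʃfugdin]

/z/ after /tʃ/ (voiceless) → [s]
/v/ after /tʃ/ (voiceless) → [f]
/t/ after /g/ (voiced) → [d]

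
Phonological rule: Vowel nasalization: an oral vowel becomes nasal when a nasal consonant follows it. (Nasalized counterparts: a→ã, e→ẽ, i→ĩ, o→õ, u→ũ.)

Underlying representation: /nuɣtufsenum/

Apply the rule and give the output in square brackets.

[nuɣtufsẽnũm]

/e/ before nasal /n/ → [ẽ]
/u/ before nasal /m/ → [ũ]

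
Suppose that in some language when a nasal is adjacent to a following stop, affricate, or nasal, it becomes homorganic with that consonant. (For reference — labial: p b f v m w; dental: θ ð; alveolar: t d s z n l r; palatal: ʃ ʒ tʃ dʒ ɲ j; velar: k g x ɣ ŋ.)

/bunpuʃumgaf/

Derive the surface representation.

[bumpuʃuŋgaf]

/n/ before /p/ (labial) → [m]
/m/ before /g/ (velar) → [ŋ]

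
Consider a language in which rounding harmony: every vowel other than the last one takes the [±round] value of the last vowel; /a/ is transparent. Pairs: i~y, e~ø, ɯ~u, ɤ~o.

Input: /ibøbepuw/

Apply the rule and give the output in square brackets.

[ybøbøpuw]

/i/ harmonizes with /u/ ([+round]) → [y]
/e/ harmonizes with /u/ ([+round]) → [ø]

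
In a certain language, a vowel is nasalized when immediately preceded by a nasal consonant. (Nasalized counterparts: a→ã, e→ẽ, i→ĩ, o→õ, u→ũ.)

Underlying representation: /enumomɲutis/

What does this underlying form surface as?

[enũmõmɲũtis]

/u/ after nasal /n/ → [ũ]
/o/ after nasal /m/ → [õ]
/u/ after nasal /ɲ/ → [ũ]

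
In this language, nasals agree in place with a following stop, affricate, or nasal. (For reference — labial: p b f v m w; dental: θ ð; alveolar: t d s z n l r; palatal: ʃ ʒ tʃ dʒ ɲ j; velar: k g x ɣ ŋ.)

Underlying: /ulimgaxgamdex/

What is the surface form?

/m/ before /g/ (velar) → [ŋ]
/m/ before /d/ (alveolar) → [n]

[uliŋgaxgandex]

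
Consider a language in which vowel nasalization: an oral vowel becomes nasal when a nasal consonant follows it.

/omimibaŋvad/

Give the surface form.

/o/ before nasal /m/ → [õ]
/i/ before nasal /m/ → [ĩ]
/a/ before nasal /ŋ/ → [ã]

[õmĩmibãŋvad]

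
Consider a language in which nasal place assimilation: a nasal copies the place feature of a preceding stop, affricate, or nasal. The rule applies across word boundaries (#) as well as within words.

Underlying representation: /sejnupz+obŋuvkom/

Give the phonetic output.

[sejnupz+obmuvkom]

/ŋ/ after /b/ (labial) → [m]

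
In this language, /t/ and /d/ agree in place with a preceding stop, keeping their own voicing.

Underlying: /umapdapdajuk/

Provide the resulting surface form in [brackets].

[umapbapbajuk]

/d/ after /p/ (labial) → [b]
/d/ after /p/ (labial) → [b]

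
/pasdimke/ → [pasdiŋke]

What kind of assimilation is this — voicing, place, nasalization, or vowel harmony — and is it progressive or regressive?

/m/→[ŋ].
Each target copies a feature from the following segment, so the direction is regressive.

place assimilation, regressive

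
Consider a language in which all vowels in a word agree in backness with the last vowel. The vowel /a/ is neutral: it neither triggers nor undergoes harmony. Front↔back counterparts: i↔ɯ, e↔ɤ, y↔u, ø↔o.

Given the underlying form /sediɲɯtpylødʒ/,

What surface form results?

[sediɲitpylødʒ]

/ɯ/ harmonizes with /ø/ ([-back]) → [i]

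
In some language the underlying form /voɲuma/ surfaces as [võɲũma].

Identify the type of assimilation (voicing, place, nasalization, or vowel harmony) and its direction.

nasalization, regressive

/o/→[õ] /u/→[ũ].
Each target copies a feature from the following segment, so the direction is regressive.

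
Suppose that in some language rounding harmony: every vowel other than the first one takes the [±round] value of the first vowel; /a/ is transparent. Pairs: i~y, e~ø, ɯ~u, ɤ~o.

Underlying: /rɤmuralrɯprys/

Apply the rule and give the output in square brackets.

[rɤmɯralrɯpris]

/u/ harmonizes with /ɤ/ ([-round]) → [ɯ]
/y/ harmonizes with /ɤ/ ([-round]) → [i]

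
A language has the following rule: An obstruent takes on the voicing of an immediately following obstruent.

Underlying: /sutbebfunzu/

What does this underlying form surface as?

/t/ before /b/ (voiced) → [d]
/b/ before /f/ (voiceless) → [p]

[sudbepfunzu]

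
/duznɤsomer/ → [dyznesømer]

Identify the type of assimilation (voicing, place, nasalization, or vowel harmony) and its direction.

vowel harmony, regressive

/u/→[y] /ɤ/→[e] /o/→[ø].
Vowels agree with the last vowel, so the harmony is regressive.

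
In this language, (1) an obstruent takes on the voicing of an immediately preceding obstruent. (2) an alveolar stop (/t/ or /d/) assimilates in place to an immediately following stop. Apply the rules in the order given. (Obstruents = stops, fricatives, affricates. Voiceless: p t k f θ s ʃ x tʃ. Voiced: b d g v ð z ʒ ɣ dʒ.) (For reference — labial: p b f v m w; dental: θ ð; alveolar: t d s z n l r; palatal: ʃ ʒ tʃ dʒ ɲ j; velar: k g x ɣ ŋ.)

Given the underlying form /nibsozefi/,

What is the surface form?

[nibzozefi]

Rule 1: /s/ after /b/ (voiced) → [z]
After rule 1: nibzozefi
Rule 2: no segment meets the rule's conditions; no change.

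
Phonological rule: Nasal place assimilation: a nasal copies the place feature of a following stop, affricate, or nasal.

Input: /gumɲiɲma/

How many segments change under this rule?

2

/m/ before /ɲ/ (palatal) → [ɲ]
/ɲ/ before /m/ (labial) → [m]
2 segments change.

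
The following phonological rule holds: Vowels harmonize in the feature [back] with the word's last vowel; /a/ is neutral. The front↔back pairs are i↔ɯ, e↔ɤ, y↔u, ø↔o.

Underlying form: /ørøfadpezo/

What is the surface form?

[orofadpɤzo]

/ø/ harmonizes with /o/ ([+back]) → [o]
/ø/ harmonizes with /o/ ([+back]) → [o]
/e/ harmonizes with /o/ ([+back]) → [ɤ]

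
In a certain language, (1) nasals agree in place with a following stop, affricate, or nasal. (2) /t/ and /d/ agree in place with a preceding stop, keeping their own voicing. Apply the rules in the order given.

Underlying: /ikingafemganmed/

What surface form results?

Rule 1: /n/ before /g/ (velar) → [ŋ]
Rule 1: /m/ before /g/ (velar) → [ŋ]
Rule 1: /n/ before /m/ (labial) → [m]
After rule 1: ikiŋgafeŋgammed
Rule 2: no segment meets the rule's conditions; no change.

[ikiŋgafeŋgammed]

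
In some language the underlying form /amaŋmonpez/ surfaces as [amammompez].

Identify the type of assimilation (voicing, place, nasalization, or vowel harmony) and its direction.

/ŋ/→[m] /n/→[m].
Each target copies a feature from the following segment, so the direction is regressive.

place assimilation, regressive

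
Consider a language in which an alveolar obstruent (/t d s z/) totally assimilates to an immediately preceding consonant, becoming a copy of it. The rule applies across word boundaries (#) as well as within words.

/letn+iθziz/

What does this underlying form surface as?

/z/ after /θ/ → [θ] (total assimilation)

[letn+iθθiz]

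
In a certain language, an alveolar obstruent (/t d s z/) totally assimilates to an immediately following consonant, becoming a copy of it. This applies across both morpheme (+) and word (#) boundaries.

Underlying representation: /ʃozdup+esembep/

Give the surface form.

[ʃoddup+esembep]

/z/ before /d/ → [d] (total assimilation)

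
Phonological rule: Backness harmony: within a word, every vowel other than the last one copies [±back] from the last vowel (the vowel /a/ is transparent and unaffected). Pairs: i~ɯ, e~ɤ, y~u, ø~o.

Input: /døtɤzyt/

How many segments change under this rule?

1

/ɤ/ harmonizes with /y/ ([-back]) → [e]
1 segment changes.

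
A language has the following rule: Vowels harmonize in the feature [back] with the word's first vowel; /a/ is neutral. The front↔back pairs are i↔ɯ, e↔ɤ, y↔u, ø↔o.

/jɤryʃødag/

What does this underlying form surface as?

[jɤruʃodag]

/y/ harmonizes with /ɤ/ ([+back]) → [u]
/ø/ harmonizes with /ɤ/ ([+back]) → [o]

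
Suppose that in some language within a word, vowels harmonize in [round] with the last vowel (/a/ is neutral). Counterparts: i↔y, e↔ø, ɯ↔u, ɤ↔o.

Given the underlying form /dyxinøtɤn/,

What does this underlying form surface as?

/y/ harmonizes with /ɤ/ ([-round]) → [i]
/ø/ harmonizes with /ɤ/ ([-round]) → [e]

[dixinetɤn]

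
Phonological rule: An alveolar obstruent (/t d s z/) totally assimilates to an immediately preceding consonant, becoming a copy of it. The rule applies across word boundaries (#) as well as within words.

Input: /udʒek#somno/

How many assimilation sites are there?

/s/ after /k/ → [k] (total assimilation)
1 segment changes.

1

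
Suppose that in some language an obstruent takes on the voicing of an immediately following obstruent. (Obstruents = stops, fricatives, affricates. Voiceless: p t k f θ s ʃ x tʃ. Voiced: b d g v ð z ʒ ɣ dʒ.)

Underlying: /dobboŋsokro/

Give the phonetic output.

no segment meets the rule's conditions; no change.

[dobboŋsokro]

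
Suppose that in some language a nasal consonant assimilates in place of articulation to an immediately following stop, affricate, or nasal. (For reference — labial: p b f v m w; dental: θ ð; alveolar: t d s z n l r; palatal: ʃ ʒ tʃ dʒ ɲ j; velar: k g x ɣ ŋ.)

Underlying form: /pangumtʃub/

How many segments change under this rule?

/n/ before /g/ (velar) → [ŋ]
/m/ before /tʃ/ (palatal) → [ɲ]
2 segments change.

2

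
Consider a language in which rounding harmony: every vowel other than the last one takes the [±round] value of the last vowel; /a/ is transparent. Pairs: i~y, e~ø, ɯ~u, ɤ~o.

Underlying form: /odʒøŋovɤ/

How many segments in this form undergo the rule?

3

/o/ harmonizes with /ɤ/ ([-round]) → [ɤ]
/ø/ harmonizes with /ɤ/ ([-round]) → [e]
/o/ harmonizes with /ɤ/ ([-round]) → [ɤ]
3 segments change.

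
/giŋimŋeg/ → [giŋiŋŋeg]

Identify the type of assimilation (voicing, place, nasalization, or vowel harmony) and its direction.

place assimilation, regressive

/m/→[ŋ].
Each target copies a feature from the following segment, so the direction is regressive.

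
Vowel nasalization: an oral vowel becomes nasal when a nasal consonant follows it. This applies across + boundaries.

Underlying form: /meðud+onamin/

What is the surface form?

/o/ before nasal /n/ → [õ]
/a/ before nasal /m/ → [ã]
/i/ before nasal /n/ → [ĩ]

[meðud+õnãmĩn]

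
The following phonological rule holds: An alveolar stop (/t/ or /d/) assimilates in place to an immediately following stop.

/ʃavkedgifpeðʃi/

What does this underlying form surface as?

[ʃavkeggifpeðʃi]

/d/ before /g/ (velar) → [g]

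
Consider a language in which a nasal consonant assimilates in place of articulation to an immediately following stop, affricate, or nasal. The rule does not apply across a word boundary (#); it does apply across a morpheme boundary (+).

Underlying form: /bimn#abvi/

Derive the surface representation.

/m/ before /n/ (alveolar) → [n]

[binn#abvi]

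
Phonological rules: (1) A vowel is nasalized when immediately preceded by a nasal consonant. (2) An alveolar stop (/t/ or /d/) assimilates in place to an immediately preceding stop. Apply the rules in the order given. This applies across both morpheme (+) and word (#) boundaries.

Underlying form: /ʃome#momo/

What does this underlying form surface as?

[ʃomẽ#mõmõ]

Rule 1: /e/ after nasal /m/ → [ẽ]
Rule 1: /o/ after nasal /m/ → [õ]
Rule 1: /o/ after nasal /m/ → [õ]
After rule 1: ʃomẽ#mõmõ
Rule 2: no segment meets the rule's conditions; no change.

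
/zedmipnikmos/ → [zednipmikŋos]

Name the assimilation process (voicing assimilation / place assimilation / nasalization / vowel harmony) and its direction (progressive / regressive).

place assimilation, progressive

/m/→[n] /n/→[m] /m/→[ŋ].
Each target copies a feature from the preceding segment, so the direction is progressive.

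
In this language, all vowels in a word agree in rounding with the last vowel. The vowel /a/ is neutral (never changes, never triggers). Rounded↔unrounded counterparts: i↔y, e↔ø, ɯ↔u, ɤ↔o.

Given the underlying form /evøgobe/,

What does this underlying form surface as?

/ø/ harmonizes with /e/ ([-round]) → [e]
/o/ harmonizes with /e/ ([-round]) → [ɤ]

[evegɤbe]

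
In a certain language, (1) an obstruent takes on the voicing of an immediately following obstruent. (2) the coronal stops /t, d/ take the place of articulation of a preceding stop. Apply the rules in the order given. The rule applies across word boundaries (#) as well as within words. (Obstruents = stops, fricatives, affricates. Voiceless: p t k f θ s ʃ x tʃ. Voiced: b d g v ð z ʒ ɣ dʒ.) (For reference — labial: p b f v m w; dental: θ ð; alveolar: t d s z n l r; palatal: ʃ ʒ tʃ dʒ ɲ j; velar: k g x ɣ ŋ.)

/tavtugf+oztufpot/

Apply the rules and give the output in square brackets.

[taftukf+ostufpot]

Rule 1: /v/ before /t/ (voiceless) → [f]
Rule 1: /g/ before /f/ (voiceless) → [k]
Rule 1: /z/ before /t/ (voiceless) → [s]
After rule 1: taftukf+ostufpot
Rule 2: no segment meets the rule's conditions; no change.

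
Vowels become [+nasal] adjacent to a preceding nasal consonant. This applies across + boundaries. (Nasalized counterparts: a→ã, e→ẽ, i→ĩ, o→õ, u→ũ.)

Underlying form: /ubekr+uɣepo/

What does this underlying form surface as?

[ubekr+uɣepo]

no segment meets the rule's conditions; no change.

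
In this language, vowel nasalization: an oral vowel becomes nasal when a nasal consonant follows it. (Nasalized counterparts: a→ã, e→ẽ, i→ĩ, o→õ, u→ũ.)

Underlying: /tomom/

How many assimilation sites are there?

2

/o/ before nasal /m/ → [õ]
/o/ before nasal /m/ → [õ]
2 segments change.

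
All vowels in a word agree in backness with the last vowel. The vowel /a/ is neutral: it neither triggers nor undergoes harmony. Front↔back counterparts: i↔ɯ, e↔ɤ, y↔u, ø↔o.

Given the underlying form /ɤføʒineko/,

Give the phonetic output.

/ø/ harmonizes with /o/ ([+back]) → [o]
/i/ harmonizes with /o/ ([+back]) → [ɯ]
/e/ harmonizes with /o/ ([+back]) → [ɤ]

[ɤfoʒɯnɤko]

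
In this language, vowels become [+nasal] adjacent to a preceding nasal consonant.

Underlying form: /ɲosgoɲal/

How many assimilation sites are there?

/o/ after nasal /ɲ/ → [õ]
/a/ after nasal /ɲ/ → [ã]
2 segments change.

2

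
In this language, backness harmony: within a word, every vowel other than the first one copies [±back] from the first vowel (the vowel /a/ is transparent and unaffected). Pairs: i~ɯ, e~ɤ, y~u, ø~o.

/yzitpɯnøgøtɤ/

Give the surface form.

/ɯ/ harmonizes with /y/ ([-back]) → [i]
/ɤ/ harmonizes with /y/ ([-back]) → [e]

[yzitpinøgøte]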